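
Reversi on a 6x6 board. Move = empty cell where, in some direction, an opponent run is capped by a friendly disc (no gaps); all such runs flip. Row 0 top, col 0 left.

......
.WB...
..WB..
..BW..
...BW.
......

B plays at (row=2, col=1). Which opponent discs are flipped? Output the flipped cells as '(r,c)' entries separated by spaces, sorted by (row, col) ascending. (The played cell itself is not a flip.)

Answer: (2,2)

Derivation:
Dir NW: first cell '.' (not opp) -> no flip
Dir N: opp run (1,1), next='.' -> no flip
Dir NE: first cell 'B' (not opp) -> no flip
Dir W: first cell '.' (not opp) -> no flip
Dir E: opp run (2,2) capped by B -> flip
Dir SW: first cell '.' (not opp) -> no flip
Dir S: first cell '.' (not opp) -> no flip
Dir SE: first cell 'B' (not opp) -> no flip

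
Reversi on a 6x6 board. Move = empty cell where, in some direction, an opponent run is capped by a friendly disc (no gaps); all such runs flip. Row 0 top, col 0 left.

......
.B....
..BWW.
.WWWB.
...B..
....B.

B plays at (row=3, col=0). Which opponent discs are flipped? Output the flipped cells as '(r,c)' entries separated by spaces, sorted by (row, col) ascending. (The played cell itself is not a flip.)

Dir NW: edge -> no flip
Dir N: first cell '.' (not opp) -> no flip
Dir NE: first cell '.' (not opp) -> no flip
Dir W: edge -> no flip
Dir E: opp run (3,1) (3,2) (3,3) capped by B -> flip
Dir SW: edge -> no flip
Dir S: first cell '.' (not opp) -> no flip
Dir SE: first cell '.' (not opp) -> no flip

Answer: (3,1) (3,2) (3,3)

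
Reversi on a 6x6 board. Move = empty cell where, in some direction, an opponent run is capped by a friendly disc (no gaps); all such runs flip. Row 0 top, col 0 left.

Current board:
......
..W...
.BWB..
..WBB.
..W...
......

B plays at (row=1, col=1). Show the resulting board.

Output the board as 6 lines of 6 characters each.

Place B at (1,1); scan 8 dirs for brackets.
Dir NW: first cell '.' (not opp) -> no flip
Dir N: first cell '.' (not opp) -> no flip
Dir NE: first cell '.' (not opp) -> no flip
Dir W: first cell '.' (not opp) -> no flip
Dir E: opp run (1,2), next='.' -> no flip
Dir SW: first cell '.' (not opp) -> no flip
Dir S: first cell 'B' (not opp) -> no flip
Dir SE: opp run (2,2) capped by B -> flip
All flips: (2,2)

Answer: ......
.BW...
.BBB..
..WBB.
..W...
......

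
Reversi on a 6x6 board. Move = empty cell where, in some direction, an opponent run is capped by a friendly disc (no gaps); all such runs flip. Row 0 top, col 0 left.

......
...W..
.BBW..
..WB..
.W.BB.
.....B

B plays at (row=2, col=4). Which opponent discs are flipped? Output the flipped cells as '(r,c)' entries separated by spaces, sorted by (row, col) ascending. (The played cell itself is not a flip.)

Answer: (2,3)

Derivation:
Dir NW: opp run (1,3), next='.' -> no flip
Dir N: first cell '.' (not opp) -> no flip
Dir NE: first cell '.' (not opp) -> no flip
Dir W: opp run (2,3) capped by B -> flip
Dir E: first cell '.' (not opp) -> no flip
Dir SW: first cell 'B' (not opp) -> no flip
Dir S: first cell '.' (not opp) -> no flip
Dir SE: first cell '.' (not opp) -> no flip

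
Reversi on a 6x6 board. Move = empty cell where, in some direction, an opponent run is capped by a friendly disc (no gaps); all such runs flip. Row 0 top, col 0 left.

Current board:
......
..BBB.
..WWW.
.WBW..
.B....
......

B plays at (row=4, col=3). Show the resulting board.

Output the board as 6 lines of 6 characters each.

Answer: ......
..BBB.
..WBW.
.WBB..
.B.B..
......

Derivation:
Place B at (4,3); scan 8 dirs for brackets.
Dir NW: first cell 'B' (not opp) -> no flip
Dir N: opp run (3,3) (2,3) capped by B -> flip
Dir NE: first cell '.' (not opp) -> no flip
Dir W: first cell '.' (not opp) -> no flip
Dir E: first cell '.' (not opp) -> no flip
Dir SW: first cell '.' (not opp) -> no flip
Dir S: first cell '.' (not opp) -> no flip
Dir SE: first cell '.' (not opp) -> no flip
All flips: (2,3) (3,3)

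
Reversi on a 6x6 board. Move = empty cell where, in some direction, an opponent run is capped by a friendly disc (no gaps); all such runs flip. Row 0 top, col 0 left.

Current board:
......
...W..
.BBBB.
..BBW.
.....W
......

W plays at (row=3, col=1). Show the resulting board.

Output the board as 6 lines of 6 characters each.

Place W at (3,1); scan 8 dirs for brackets.
Dir NW: first cell '.' (not opp) -> no flip
Dir N: opp run (2,1), next='.' -> no flip
Dir NE: opp run (2,2) capped by W -> flip
Dir W: first cell '.' (not opp) -> no flip
Dir E: opp run (3,2) (3,3) capped by W -> flip
Dir SW: first cell '.' (not opp) -> no flip
Dir S: first cell '.' (not opp) -> no flip
Dir SE: first cell '.' (not opp) -> no flip
All flips: (2,2) (3,2) (3,3)

Answer: ......
...W..
.BWBB.
.WWWW.
.....W
......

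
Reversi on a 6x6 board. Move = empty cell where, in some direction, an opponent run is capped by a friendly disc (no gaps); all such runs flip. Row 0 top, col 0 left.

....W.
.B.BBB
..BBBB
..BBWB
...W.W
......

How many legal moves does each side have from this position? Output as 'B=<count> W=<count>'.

Answer: B=5 W=5

Derivation:
-- B to move --
(0,3): no bracket -> illegal
(0,5): no bracket -> illegal
(4,2): no bracket -> illegal
(4,4): flips 1 -> legal
(5,2): flips 2 -> legal
(5,3): flips 1 -> legal
(5,4): flips 1 -> legal
(5,5): flips 1 -> legal
B mobility = 5
-- W to move --
(0,0): no bracket -> illegal
(0,1): no bracket -> illegal
(0,2): no bracket -> illegal
(0,3): flips 3 -> legal
(0,5): flips 3 -> legal
(1,0): no bracket -> illegal
(1,2): flips 1 -> legal
(2,0): no bracket -> illegal
(2,1): flips 1 -> legal
(3,1): flips 4 -> legal
(4,1): no bracket -> illegal
(4,2): no bracket -> illegal
(4,4): no bracket -> illegal
W mobility = 5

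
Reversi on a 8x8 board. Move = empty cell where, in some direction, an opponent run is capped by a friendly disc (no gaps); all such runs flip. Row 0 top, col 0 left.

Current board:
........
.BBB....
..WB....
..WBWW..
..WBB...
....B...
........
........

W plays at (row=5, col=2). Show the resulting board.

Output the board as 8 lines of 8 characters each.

Place W at (5,2); scan 8 dirs for brackets.
Dir NW: first cell '.' (not opp) -> no flip
Dir N: first cell 'W' (not opp) -> no flip
Dir NE: opp run (4,3) capped by W -> flip
Dir W: first cell '.' (not opp) -> no flip
Dir E: first cell '.' (not opp) -> no flip
Dir SW: first cell '.' (not opp) -> no flip
Dir S: first cell '.' (not opp) -> no flip
Dir SE: first cell '.' (not opp) -> no flip
All flips: (4,3)

Answer: ........
.BBB....
..WB....
..WBWW..
..WWB...
..W.B...
........
........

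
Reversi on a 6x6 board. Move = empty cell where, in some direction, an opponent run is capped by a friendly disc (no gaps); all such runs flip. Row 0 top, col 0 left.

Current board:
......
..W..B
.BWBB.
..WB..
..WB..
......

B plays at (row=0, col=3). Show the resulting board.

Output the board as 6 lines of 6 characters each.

Answer: ...B..
..B..B
.BWBB.
..WB..
..WB..
......

Derivation:
Place B at (0,3); scan 8 dirs for brackets.
Dir NW: edge -> no flip
Dir N: edge -> no flip
Dir NE: edge -> no flip
Dir W: first cell '.' (not opp) -> no flip
Dir E: first cell '.' (not opp) -> no flip
Dir SW: opp run (1,2) capped by B -> flip
Dir S: first cell '.' (not opp) -> no flip
Dir SE: first cell '.' (not opp) -> no flip
All flips: (1,2)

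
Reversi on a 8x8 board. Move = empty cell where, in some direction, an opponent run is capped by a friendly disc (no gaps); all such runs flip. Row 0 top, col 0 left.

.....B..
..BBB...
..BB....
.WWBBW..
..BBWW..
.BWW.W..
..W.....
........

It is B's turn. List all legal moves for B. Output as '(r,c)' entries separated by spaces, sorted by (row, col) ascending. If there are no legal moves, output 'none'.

Answer: (2,0) (2,1) (3,0) (3,6) (4,0) (4,1) (4,6) (5,4) (5,6) (6,1) (6,3) (6,4) (6,6) (7,2) (7,3)

Derivation:
(2,0): flips 1 -> legal
(2,1): flips 1 -> legal
(2,4): no bracket -> illegal
(2,5): no bracket -> illegal
(2,6): no bracket -> illegal
(3,0): flips 2 -> legal
(3,6): flips 1 -> legal
(4,0): flips 1 -> legal
(4,1): flips 1 -> legal
(4,6): flips 2 -> legal
(5,4): flips 3 -> legal
(5,6): flips 1 -> legal
(6,1): flips 1 -> legal
(6,3): flips 1 -> legal
(6,4): flips 1 -> legal
(6,5): no bracket -> illegal
(6,6): flips 2 -> legal
(7,1): no bracket -> illegal
(7,2): flips 2 -> legal
(7,3): flips 1 -> legal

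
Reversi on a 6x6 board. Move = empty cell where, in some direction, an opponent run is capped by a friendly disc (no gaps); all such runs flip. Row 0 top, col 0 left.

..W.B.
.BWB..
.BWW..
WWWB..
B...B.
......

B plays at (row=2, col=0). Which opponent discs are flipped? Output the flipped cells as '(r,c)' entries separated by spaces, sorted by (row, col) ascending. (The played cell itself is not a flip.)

Dir NW: edge -> no flip
Dir N: first cell '.' (not opp) -> no flip
Dir NE: first cell 'B' (not opp) -> no flip
Dir W: edge -> no flip
Dir E: first cell 'B' (not opp) -> no flip
Dir SW: edge -> no flip
Dir S: opp run (3,0) capped by B -> flip
Dir SE: opp run (3,1), next='.' -> no flip

Answer: (3,0)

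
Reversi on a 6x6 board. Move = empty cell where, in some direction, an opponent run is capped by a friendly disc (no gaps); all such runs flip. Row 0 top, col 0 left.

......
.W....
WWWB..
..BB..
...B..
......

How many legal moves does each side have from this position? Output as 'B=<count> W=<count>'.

-- B to move --
(0,0): flips 2 -> legal
(0,1): no bracket -> illegal
(0,2): no bracket -> illegal
(1,0): flips 1 -> legal
(1,2): flips 1 -> legal
(1,3): no bracket -> illegal
(3,0): no bracket -> illegal
(3,1): no bracket -> illegal
B mobility = 3
-- W to move --
(1,2): no bracket -> illegal
(1,3): no bracket -> illegal
(1,4): no bracket -> illegal
(2,4): flips 1 -> legal
(3,1): no bracket -> illegal
(3,4): no bracket -> illegal
(4,1): no bracket -> illegal
(4,2): flips 1 -> legal
(4,4): flips 1 -> legal
(5,2): no bracket -> illegal
(5,3): no bracket -> illegal
(5,4): flips 2 -> legal
W mobility = 4

Answer: B=3 W=4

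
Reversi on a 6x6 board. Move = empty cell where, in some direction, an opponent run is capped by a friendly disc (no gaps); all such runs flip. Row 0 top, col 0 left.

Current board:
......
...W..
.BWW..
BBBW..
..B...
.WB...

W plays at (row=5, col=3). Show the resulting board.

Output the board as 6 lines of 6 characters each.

Place W at (5,3); scan 8 dirs for brackets.
Dir NW: opp run (4,2) (3,1), next='.' -> no flip
Dir N: first cell '.' (not opp) -> no flip
Dir NE: first cell '.' (not opp) -> no flip
Dir W: opp run (5,2) capped by W -> flip
Dir E: first cell '.' (not opp) -> no flip
Dir SW: edge -> no flip
Dir S: edge -> no flip
Dir SE: edge -> no flip
All flips: (5,2)

Answer: ......
...W..
.BWW..
BBBW..
..B...
.WWW..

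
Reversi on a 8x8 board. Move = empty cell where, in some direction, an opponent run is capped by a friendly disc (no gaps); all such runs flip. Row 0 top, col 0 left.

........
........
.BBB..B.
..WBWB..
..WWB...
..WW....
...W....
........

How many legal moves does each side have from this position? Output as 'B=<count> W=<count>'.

Answer: B=8 W=9

Derivation:
-- B to move --
(2,4): flips 1 -> legal
(2,5): no bracket -> illegal
(3,1): flips 1 -> legal
(4,1): flips 3 -> legal
(4,5): flips 1 -> legal
(5,1): flips 1 -> legal
(5,4): flips 2 -> legal
(6,1): no bracket -> illegal
(6,2): flips 4 -> legal
(6,4): no bracket -> illegal
(7,2): no bracket -> illegal
(7,3): flips 3 -> legal
(7,4): no bracket -> illegal
B mobility = 8
-- W to move --
(1,0): flips 1 -> legal
(1,1): no bracket -> illegal
(1,2): flips 2 -> legal
(1,3): flips 2 -> legal
(1,4): flips 1 -> legal
(1,5): no bracket -> illegal
(1,6): no bracket -> illegal
(1,7): flips 3 -> legal
(2,0): no bracket -> illegal
(2,4): flips 1 -> legal
(2,5): no bracket -> illegal
(2,7): no bracket -> illegal
(3,0): no bracket -> illegal
(3,1): no bracket -> illegal
(3,6): flips 1 -> legal
(3,7): no bracket -> illegal
(4,5): flips 1 -> legal
(4,6): no bracket -> illegal
(5,4): flips 1 -> legal
(5,5): no bracket -> illegal
W mobility = 9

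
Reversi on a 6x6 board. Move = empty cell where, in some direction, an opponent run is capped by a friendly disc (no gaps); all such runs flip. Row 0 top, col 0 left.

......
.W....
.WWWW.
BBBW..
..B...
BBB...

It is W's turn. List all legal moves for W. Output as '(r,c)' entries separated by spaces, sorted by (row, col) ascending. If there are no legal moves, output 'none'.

(2,0): no bracket -> illegal
(4,0): flips 1 -> legal
(4,1): flips 2 -> legal
(4,3): flips 1 -> legal
(5,3): no bracket -> illegal

Answer: (4,0) (4,1) (4,3)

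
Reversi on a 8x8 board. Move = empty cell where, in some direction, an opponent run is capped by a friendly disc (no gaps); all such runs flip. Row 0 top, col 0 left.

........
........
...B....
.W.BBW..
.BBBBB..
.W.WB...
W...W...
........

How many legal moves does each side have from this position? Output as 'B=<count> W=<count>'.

Answer: B=11 W=4

Derivation:
-- B to move --
(2,0): flips 1 -> legal
(2,1): flips 1 -> legal
(2,2): no bracket -> illegal
(2,4): no bracket -> illegal
(2,5): flips 1 -> legal
(2,6): flips 1 -> legal
(3,0): no bracket -> illegal
(3,2): no bracket -> illegal
(3,6): flips 1 -> legal
(4,0): no bracket -> illegal
(4,6): no bracket -> illegal
(5,0): no bracket -> illegal
(5,2): flips 1 -> legal
(5,5): no bracket -> illegal
(6,1): flips 1 -> legal
(6,2): flips 1 -> legal
(6,3): flips 1 -> legal
(6,5): no bracket -> illegal
(7,0): no bracket -> illegal
(7,1): no bracket -> illegal
(7,3): no bracket -> illegal
(7,4): flips 1 -> legal
(7,5): flips 2 -> legal
B mobility = 11
-- W to move --
(1,2): no bracket -> illegal
(1,3): flips 3 -> legal
(1,4): no bracket -> illegal
(2,2): no bracket -> illegal
(2,4): flips 5 -> legal
(2,5): no bracket -> illegal
(3,0): no bracket -> illegal
(3,2): flips 2 -> legal
(3,6): no bracket -> illegal
(4,0): no bracket -> illegal
(4,6): no bracket -> illegal
(5,0): no bracket -> illegal
(5,2): no bracket -> illegal
(5,5): flips 2 -> legal
(5,6): no bracket -> illegal
(6,3): no bracket -> illegal
(6,5): no bracket -> illegal
W mobility = 4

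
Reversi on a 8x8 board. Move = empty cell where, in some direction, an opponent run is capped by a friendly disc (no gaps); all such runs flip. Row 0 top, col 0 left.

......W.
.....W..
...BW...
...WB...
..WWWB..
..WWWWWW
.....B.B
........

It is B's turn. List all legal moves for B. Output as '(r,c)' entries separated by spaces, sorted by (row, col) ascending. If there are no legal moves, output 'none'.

(0,4): no bracket -> illegal
(0,5): no bracket -> illegal
(0,7): no bracket -> illegal
(1,3): no bracket -> illegal
(1,4): flips 1 -> legal
(1,6): no bracket -> illegal
(1,7): no bracket -> illegal
(2,2): no bracket -> illegal
(2,5): flips 1 -> legal
(2,6): no bracket -> illegal
(3,1): no bracket -> illegal
(3,2): flips 3 -> legal
(3,5): no bracket -> illegal
(4,1): flips 3 -> legal
(4,6): no bracket -> illegal
(4,7): flips 2 -> legal
(5,1): no bracket -> illegal
(6,1): flips 2 -> legal
(6,2): no bracket -> illegal
(6,3): flips 4 -> legal
(6,4): flips 2 -> legal
(6,6): no bracket -> illegal

Answer: (1,4) (2,5) (3,2) (4,1) (4,7) (6,1) (6,3) (6,4)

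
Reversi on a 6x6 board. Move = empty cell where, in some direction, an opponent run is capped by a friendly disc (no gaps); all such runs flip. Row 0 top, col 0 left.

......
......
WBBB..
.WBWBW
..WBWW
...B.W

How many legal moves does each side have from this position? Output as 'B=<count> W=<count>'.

-- B to move --
(1,0): no bracket -> illegal
(1,1): no bracket -> illegal
(2,4): no bracket -> illegal
(2,5): no bracket -> illegal
(3,0): flips 1 -> legal
(4,0): flips 1 -> legal
(4,1): flips 2 -> legal
(5,1): no bracket -> illegal
(5,2): flips 1 -> legal
(5,4): flips 1 -> legal
B mobility = 5
-- W to move --
(1,0): no bracket -> illegal
(1,1): flips 2 -> legal
(1,2): flips 4 -> legal
(1,3): flips 2 -> legal
(1,4): no bracket -> illegal
(2,4): flips 4 -> legal
(2,5): no bracket -> illegal
(3,0): no bracket -> illegal
(4,1): no bracket -> illegal
(5,2): no bracket -> illegal
(5,4): no bracket -> illegal
W mobility = 4

Answer: B=5 W=4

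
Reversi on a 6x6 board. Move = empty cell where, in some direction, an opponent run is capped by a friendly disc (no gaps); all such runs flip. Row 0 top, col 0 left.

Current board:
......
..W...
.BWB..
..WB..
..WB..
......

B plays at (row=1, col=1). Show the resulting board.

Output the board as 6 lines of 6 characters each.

Place B at (1,1); scan 8 dirs for brackets.
Dir NW: first cell '.' (not opp) -> no flip
Dir N: first cell '.' (not opp) -> no flip
Dir NE: first cell '.' (not opp) -> no flip
Dir W: first cell '.' (not opp) -> no flip
Dir E: opp run (1,2), next='.' -> no flip
Dir SW: first cell '.' (not opp) -> no flip
Dir S: first cell 'B' (not opp) -> no flip
Dir SE: opp run (2,2) capped by B -> flip
All flips: (2,2)

Answer: ......
.BW...
.BBB..
..WB..
..WB..
......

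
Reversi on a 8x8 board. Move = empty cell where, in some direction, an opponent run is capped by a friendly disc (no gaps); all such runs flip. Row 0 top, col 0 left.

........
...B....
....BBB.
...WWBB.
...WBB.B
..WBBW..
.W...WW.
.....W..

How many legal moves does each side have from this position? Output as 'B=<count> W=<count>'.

Answer: B=9 W=8

Derivation:
-- B to move --
(2,2): flips 1 -> legal
(2,3): flips 3 -> legal
(3,2): flips 3 -> legal
(4,1): no bracket -> illegal
(4,2): flips 2 -> legal
(4,6): no bracket -> illegal
(5,0): no bracket -> illegal
(5,1): flips 1 -> legal
(5,6): flips 1 -> legal
(5,7): no bracket -> illegal
(6,0): no bracket -> illegal
(6,2): no bracket -> illegal
(6,3): no bracket -> illegal
(6,4): no bracket -> illegal
(6,7): no bracket -> illegal
(7,0): flips 4 -> legal
(7,1): no bracket -> illegal
(7,2): no bracket -> illegal
(7,4): no bracket -> illegal
(7,6): flips 1 -> legal
(7,7): flips 2 -> legal
B mobility = 9
-- W to move --
(0,2): no bracket -> illegal
(0,3): no bracket -> illegal
(0,4): no bracket -> illegal
(1,2): no bracket -> illegal
(1,4): flips 1 -> legal
(1,5): flips 4 -> legal
(1,6): flips 1 -> legal
(1,7): no bracket -> illegal
(2,2): no bracket -> illegal
(2,3): no bracket -> illegal
(2,7): no bracket -> illegal
(3,7): flips 2 -> legal
(4,2): no bracket -> illegal
(4,6): flips 2 -> legal
(5,6): flips 1 -> legal
(5,7): no bracket -> illegal
(6,2): no bracket -> illegal
(6,3): flips 1 -> legal
(6,4): flips 2 -> legal
W mobility = 8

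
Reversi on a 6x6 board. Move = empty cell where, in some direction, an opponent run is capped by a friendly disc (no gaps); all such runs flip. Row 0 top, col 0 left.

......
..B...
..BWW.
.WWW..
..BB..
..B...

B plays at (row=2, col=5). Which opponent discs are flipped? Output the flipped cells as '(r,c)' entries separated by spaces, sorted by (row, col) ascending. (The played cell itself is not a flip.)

Dir NW: first cell '.' (not opp) -> no flip
Dir N: first cell '.' (not opp) -> no flip
Dir NE: edge -> no flip
Dir W: opp run (2,4) (2,3) capped by B -> flip
Dir E: edge -> no flip
Dir SW: first cell '.' (not opp) -> no flip
Dir S: first cell '.' (not opp) -> no flip
Dir SE: edge -> no flip

Answer: (2,3) (2,4)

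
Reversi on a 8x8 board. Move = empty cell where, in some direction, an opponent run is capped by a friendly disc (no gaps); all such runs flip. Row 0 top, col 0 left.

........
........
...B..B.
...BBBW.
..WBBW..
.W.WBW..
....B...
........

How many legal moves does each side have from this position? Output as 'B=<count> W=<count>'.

-- B to move --
(2,5): no bracket -> illegal
(2,7): flips 2 -> legal
(3,1): flips 2 -> legal
(3,2): no bracket -> illegal
(3,7): flips 1 -> legal
(4,0): no bracket -> illegal
(4,1): flips 1 -> legal
(4,6): flips 3 -> legal
(4,7): no bracket -> illegal
(5,0): no bracket -> illegal
(5,2): flips 1 -> legal
(5,6): flips 2 -> legal
(6,0): flips 2 -> legal
(6,1): no bracket -> illegal
(6,2): flips 1 -> legal
(6,3): flips 1 -> legal
(6,5): flips 2 -> legal
(6,6): flips 1 -> legal
B mobility = 12
-- W to move --
(1,2): flips 2 -> legal
(1,3): flips 3 -> legal
(1,4): no bracket -> illegal
(1,5): no bracket -> illegal
(1,6): flips 1 -> legal
(1,7): flips 3 -> legal
(2,2): flips 2 -> legal
(2,4): flips 1 -> legal
(2,5): flips 1 -> legal
(2,7): no bracket -> illegal
(3,2): flips 3 -> legal
(3,7): no bracket -> illegal
(4,6): no bracket -> illegal
(5,2): no bracket -> illegal
(6,3): flips 1 -> legal
(6,5): no bracket -> illegal
(7,3): flips 1 -> legal
(7,4): no bracket -> illegal
(7,5): flips 1 -> legal
W mobility = 11

Answer: B=12 W=11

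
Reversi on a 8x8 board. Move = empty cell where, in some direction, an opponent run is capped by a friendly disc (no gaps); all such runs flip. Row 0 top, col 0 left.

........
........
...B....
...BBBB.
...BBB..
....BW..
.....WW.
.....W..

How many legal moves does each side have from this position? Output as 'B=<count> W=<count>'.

Answer: B=3 W=4

Derivation:
-- B to move --
(4,6): no bracket -> illegal
(5,6): flips 1 -> legal
(5,7): no bracket -> illegal
(6,4): no bracket -> illegal
(6,7): no bracket -> illegal
(7,4): no bracket -> illegal
(7,6): flips 1 -> legal
(7,7): flips 2 -> legal
B mobility = 3
-- W to move --
(1,2): no bracket -> illegal
(1,3): no bracket -> illegal
(1,4): no bracket -> illegal
(2,2): flips 2 -> legal
(2,4): no bracket -> illegal
(2,5): flips 2 -> legal
(2,6): no bracket -> illegal
(2,7): no bracket -> illegal
(3,2): flips 2 -> legal
(3,7): no bracket -> illegal
(4,2): no bracket -> illegal
(4,6): no bracket -> illegal
(4,7): no bracket -> illegal
(5,2): no bracket -> illegal
(5,3): flips 1 -> legal
(5,6): no bracket -> illegal
(6,3): no bracket -> illegal
(6,4): no bracket -> illegal
W mobility = 4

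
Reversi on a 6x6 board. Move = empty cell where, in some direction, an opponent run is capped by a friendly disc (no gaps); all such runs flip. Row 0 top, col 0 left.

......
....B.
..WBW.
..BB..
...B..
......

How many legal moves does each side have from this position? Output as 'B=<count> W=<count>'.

-- B to move --
(1,1): flips 1 -> legal
(1,2): flips 1 -> legal
(1,3): no bracket -> illegal
(1,5): flips 1 -> legal
(2,1): flips 1 -> legal
(2,5): flips 1 -> legal
(3,1): no bracket -> illegal
(3,4): flips 1 -> legal
(3,5): no bracket -> illegal
B mobility = 6
-- W to move --
(0,3): no bracket -> illegal
(0,4): flips 1 -> legal
(0,5): no bracket -> illegal
(1,2): no bracket -> illegal
(1,3): no bracket -> illegal
(1,5): no bracket -> illegal
(2,1): no bracket -> illegal
(2,5): no bracket -> illegal
(3,1): no bracket -> illegal
(3,4): no bracket -> illegal
(4,1): no bracket -> illegal
(4,2): flips 2 -> legal
(4,4): flips 1 -> legal
(5,2): no bracket -> illegal
(5,3): no bracket -> illegal
(5,4): no bracket -> illegal
W mobility = 3

Answer: B=6 W=3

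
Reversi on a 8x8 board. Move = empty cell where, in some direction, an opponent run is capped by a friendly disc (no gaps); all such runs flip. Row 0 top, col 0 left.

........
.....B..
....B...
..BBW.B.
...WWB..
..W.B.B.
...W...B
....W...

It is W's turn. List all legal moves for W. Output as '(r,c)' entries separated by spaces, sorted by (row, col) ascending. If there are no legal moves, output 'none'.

(0,4): no bracket -> illegal
(0,5): no bracket -> illegal
(0,6): no bracket -> illegal
(1,3): no bracket -> illegal
(1,4): flips 1 -> legal
(1,6): no bracket -> illegal
(2,1): flips 1 -> legal
(2,2): flips 1 -> legal
(2,3): flips 1 -> legal
(2,5): no bracket -> illegal
(2,6): no bracket -> illegal
(2,7): flips 3 -> legal
(3,1): flips 2 -> legal
(3,5): no bracket -> illegal
(3,7): no bracket -> illegal
(4,1): no bracket -> illegal
(4,2): no bracket -> illegal
(4,6): flips 1 -> legal
(4,7): no bracket -> illegal
(5,3): no bracket -> illegal
(5,5): no bracket -> illegal
(5,7): no bracket -> illegal
(6,4): flips 1 -> legal
(6,5): flips 1 -> legal
(6,6): no bracket -> illegal
(7,6): no bracket -> illegal
(7,7): no bracket -> illegal

Answer: (1,4) (2,1) (2,2) (2,3) (2,7) (3,1) (4,6) (6,4) (6,5)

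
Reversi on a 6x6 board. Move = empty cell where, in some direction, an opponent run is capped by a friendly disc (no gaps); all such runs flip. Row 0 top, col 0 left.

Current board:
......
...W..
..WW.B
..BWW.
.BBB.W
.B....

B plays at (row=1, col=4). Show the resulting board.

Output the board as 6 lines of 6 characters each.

Answer: ......
...WB.
..WB.B
..BWW.
.BBB.W
.B....

Derivation:
Place B at (1,4); scan 8 dirs for brackets.
Dir NW: first cell '.' (not opp) -> no flip
Dir N: first cell '.' (not opp) -> no flip
Dir NE: first cell '.' (not opp) -> no flip
Dir W: opp run (1,3), next='.' -> no flip
Dir E: first cell '.' (not opp) -> no flip
Dir SW: opp run (2,3) capped by B -> flip
Dir S: first cell '.' (not opp) -> no flip
Dir SE: first cell 'B' (not opp) -> no flip
All flips: (2,3)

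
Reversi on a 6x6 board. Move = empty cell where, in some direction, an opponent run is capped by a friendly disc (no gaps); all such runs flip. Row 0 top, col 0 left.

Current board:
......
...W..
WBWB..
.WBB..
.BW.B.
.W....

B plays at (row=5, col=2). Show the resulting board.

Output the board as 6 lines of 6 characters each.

Answer: ......
...W..
WBWB..
.WBB..
.BB.B.
.WB...

Derivation:
Place B at (5,2); scan 8 dirs for brackets.
Dir NW: first cell 'B' (not opp) -> no flip
Dir N: opp run (4,2) capped by B -> flip
Dir NE: first cell '.' (not opp) -> no flip
Dir W: opp run (5,1), next='.' -> no flip
Dir E: first cell '.' (not opp) -> no flip
Dir SW: edge -> no flip
Dir S: edge -> no flip
Dir SE: edge -> no flip
All flips: (4,2)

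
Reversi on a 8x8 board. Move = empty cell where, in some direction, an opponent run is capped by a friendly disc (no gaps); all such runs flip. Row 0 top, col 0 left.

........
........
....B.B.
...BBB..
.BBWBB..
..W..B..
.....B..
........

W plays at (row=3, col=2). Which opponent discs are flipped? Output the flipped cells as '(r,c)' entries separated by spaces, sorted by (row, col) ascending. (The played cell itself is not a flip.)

Dir NW: first cell '.' (not opp) -> no flip
Dir N: first cell '.' (not opp) -> no flip
Dir NE: first cell '.' (not opp) -> no flip
Dir W: first cell '.' (not opp) -> no flip
Dir E: opp run (3,3) (3,4) (3,5), next='.' -> no flip
Dir SW: opp run (4,1), next='.' -> no flip
Dir S: opp run (4,2) capped by W -> flip
Dir SE: first cell 'W' (not opp) -> no flip

Answer: (4,2)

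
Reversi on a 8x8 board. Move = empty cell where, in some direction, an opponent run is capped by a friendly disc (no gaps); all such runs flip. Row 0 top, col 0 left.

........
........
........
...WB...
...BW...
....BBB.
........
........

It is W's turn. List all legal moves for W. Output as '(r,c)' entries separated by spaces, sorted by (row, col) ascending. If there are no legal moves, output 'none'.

(2,3): no bracket -> illegal
(2,4): flips 1 -> legal
(2,5): no bracket -> illegal
(3,2): no bracket -> illegal
(3,5): flips 1 -> legal
(4,2): flips 1 -> legal
(4,5): no bracket -> illegal
(4,6): no bracket -> illegal
(4,7): no bracket -> illegal
(5,2): no bracket -> illegal
(5,3): flips 1 -> legal
(5,7): no bracket -> illegal
(6,3): no bracket -> illegal
(6,4): flips 1 -> legal
(6,5): no bracket -> illegal
(6,6): flips 1 -> legal
(6,7): no bracket -> illegal

Answer: (2,4) (3,5) (4,2) (5,3) (6,4) (6,6)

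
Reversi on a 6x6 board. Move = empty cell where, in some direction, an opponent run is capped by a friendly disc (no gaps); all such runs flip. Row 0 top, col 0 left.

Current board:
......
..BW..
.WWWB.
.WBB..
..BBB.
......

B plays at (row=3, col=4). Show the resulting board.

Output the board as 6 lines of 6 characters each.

Answer: ......
..BW..
.WWBB.
.WBBB.
..BBB.
......

Derivation:
Place B at (3,4); scan 8 dirs for brackets.
Dir NW: opp run (2,3) capped by B -> flip
Dir N: first cell 'B' (not opp) -> no flip
Dir NE: first cell '.' (not opp) -> no flip
Dir W: first cell 'B' (not opp) -> no flip
Dir E: first cell '.' (not opp) -> no flip
Dir SW: first cell 'B' (not opp) -> no flip
Dir S: first cell 'B' (not opp) -> no flip
Dir SE: first cell '.' (not opp) -> no flip
All flips: (2,3)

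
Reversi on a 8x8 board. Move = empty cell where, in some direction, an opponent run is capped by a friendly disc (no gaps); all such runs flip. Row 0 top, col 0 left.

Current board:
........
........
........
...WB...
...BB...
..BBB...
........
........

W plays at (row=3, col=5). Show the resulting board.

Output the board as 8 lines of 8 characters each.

Answer: ........
........
........
...WWW..
...BB...
..BBB...
........
........

Derivation:
Place W at (3,5); scan 8 dirs for brackets.
Dir NW: first cell '.' (not opp) -> no flip
Dir N: first cell '.' (not opp) -> no flip
Dir NE: first cell '.' (not opp) -> no flip
Dir W: opp run (3,4) capped by W -> flip
Dir E: first cell '.' (not opp) -> no flip
Dir SW: opp run (4,4) (5,3), next='.' -> no flip
Dir S: first cell '.' (not opp) -> no flip
Dir SE: first cell '.' (not opp) -> no flip
All flips: (3,4)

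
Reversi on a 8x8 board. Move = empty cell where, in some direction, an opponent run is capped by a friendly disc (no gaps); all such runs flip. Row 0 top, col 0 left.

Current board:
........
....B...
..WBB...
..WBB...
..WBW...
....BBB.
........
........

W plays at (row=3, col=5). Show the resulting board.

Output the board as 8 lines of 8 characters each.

Place W at (3,5); scan 8 dirs for brackets.
Dir NW: opp run (2,4), next='.' -> no flip
Dir N: first cell '.' (not opp) -> no flip
Dir NE: first cell '.' (not opp) -> no flip
Dir W: opp run (3,4) (3,3) capped by W -> flip
Dir E: first cell '.' (not opp) -> no flip
Dir SW: first cell 'W' (not opp) -> no flip
Dir S: first cell '.' (not opp) -> no flip
Dir SE: first cell '.' (not opp) -> no flip
All flips: (3,3) (3,4)

Answer: ........
....B...
..WBB...
..WWWW..
..WBW...
....BBB.
........
........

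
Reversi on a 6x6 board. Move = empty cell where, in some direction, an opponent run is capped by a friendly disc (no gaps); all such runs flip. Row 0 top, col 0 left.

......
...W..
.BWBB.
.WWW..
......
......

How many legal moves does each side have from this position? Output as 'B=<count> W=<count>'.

-- B to move --
(0,2): flips 1 -> legal
(0,3): flips 1 -> legal
(0,4): no bracket -> illegal
(1,1): no bracket -> illegal
(1,2): no bracket -> illegal
(1,4): no bracket -> illegal
(2,0): no bracket -> illegal
(3,0): no bracket -> illegal
(3,4): no bracket -> illegal
(4,0): no bracket -> illegal
(4,1): flips 2 -> legal
(4,2): flips 1 -> legal
(4,3): flips 2 -> legal
(4,4): no bracket -> illegal
B mobility = 5
-- W to move --
(1,0): flips 1 -> legal
(1,1): flips 1 -> legal
(1,2): no bracket -> illegal
(1,4): flips 1 -> legal
(1,5): flips 1 -> legal
(2,0): flips 1 -> legal
(2,5): flips 2 -> legal
(3,0): no bracket -> illegal
(3,4): no bracket -> illegal
(3,5): flips 1 -> legal
W mobility = 7

Answer: B=5 W=7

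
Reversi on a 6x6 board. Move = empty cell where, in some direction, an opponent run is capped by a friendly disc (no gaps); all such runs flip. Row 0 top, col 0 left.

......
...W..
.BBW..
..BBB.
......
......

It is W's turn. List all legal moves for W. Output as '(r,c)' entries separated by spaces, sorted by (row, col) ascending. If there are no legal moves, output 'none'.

(1,0): no bracket -> illegal
(1,1): no bracket -> illegal
(1,2): no bracket -> illegal
(2,0): flips 2 -> legal
(2,4): no bracket -> illegal
(2,5): no bracket -> illegal
(3,0): no bracket -> illegal
(3,1): flips 1 -> legal
(3,5): no bracket -> illegal
(4,1): flips 1 -> legal
(4,2): no bracket -> illegal
(4,3): flips 1 -> legal
(4,4): no bracket -> illegal
(4,5): flips 1 -> legal

Answer: (2,0) (3,1) (4,1) (4,3) (4,5)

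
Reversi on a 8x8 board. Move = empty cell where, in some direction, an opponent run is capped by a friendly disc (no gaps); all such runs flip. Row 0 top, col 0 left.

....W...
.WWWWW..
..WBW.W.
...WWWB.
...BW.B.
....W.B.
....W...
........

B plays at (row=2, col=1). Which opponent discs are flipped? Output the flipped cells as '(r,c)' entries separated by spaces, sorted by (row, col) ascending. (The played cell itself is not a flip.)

Dir NW: first cell '.' (not opp) -> no flip
Dir N: opp run (1,1), next='.' -> no flip
Dir NE: opp run (1,2), next='.' -> no flip
Dir W: first cell '.' (not opp) -> no flip
Dir E: opp run (2,2) capped by B -> flip
Dir SW: first cell '.' (not opp) -> no flip
Dir S: first cell '.' (not opp) -> no flip
Dir SE: first cell '.' (not opp) -> no flip

Answer: (2,2)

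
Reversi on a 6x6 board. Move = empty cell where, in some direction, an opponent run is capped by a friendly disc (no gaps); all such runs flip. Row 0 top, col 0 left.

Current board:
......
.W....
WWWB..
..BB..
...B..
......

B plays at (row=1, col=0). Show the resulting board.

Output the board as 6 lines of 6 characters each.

Answer: ......
BW....
WBWB..
..BB..
...B..
......

Derivation:
Place B at (1,0); scan 8 dirs for brackets.
Dir NW: edge -> no flip
Dir N: first cell '.' (not opp) -> no flip
Dir NE: first cell '.' (not opp) -> no flip
Dir W: edge -> no flip
Dir E: opp run (1,1), next='.' -> no flip
Dir SW: edge -> no flip
Dir S: opp run (2,0), next='.' -> no flip
Dir SE: opp run (2,1) capped by B -> flip
All flips: (2,1)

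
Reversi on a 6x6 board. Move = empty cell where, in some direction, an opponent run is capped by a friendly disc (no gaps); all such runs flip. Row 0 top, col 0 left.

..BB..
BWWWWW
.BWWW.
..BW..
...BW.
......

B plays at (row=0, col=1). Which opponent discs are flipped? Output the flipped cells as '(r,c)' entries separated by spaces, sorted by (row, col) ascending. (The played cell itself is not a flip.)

Answer: (1,1)

Derivation:
Dir NW: edge -> no flip
Dir N: edge -> no flip
Dir NE: edge -> no flip
Dir W: first cell '.' (not opp) -> no flip
Dir E: first cell 'B' (not opp) -> no flip
Dir SW: first cell 'B' (not opp) -> no flip
Dir S: opp run (1,1) capped by B -> flip
Dir SE: opp run (1,2) (2,3), next='.' -> no flip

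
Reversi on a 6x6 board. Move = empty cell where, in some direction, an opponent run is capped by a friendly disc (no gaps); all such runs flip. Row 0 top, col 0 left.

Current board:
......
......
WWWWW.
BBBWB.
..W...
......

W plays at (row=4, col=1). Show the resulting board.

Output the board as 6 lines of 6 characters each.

Place W at (4,1); scan 8 dirs for brackets.
Dir NW: opp run (3,0), next=edge -> no flip
Dir N: opp run (3,1) capped by W -> flip
Dir NE: opp run (3,2) capped by W -> flip
Dir W: first cell '.' (not opp) -> no flip
Dir E: first cell 'W' (not opp) -> no flip
Dir SW: first cell '.' (not opp) -> no flip
Dir S: first cell '.' (not opp) -> no flip
Dir SE: first cell '.' (not opp) -> no flip
All flips: (3,1) (3,2)

Answer: ......
......
WWWWW.
BWWWB.
.WW...
......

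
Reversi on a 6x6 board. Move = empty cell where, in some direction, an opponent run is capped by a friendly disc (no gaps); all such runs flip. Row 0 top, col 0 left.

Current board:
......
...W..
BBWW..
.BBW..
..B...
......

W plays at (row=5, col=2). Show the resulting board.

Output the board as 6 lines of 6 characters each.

Place W at (5,2); scan 8 dirs for brackets.
Dir NW: first cell '.' (not opp) -> no flip
Dir N: opp run (4,2) (3,2) capped by W -> flip
Dir NE: first cell '.' (not opp) -> no flip
Dir W: first cell '.' (not opp) -> no flip
Dir E: first cell '.' (not opp) -> no flip
Dir SW: edge -> no flip
Dir S: edge -> no flip
Dir SE: edge -> no flip
All flips: (3,2) (4,2)

Answer: ......
...W..
BBWW..
.BWW..
..W...
..W...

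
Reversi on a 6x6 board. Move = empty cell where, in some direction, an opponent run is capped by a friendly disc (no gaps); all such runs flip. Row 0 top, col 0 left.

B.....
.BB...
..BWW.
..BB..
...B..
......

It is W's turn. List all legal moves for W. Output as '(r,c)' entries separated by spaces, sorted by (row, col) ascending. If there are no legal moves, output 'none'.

(0,1): flips 1 -> legal
(0,2): no bracket -> illegal
(0,3): no bracket -> illegal
(1,0): no bracket -> illegal
(1,3): no bracket -> illegal
(2,0): no bracket -> illegal
(2,1): flips 1 -> legal
(3,1): no bracket -> illegal
(3,4): no bracket -> illegal
(4,1): flips 1 -> legal
(4,2): flips 1 -> legal
(4,4): no bracket -> illegal
(5,2): no bracket -> illegal
(5,3): flips 2 -> legal
(5,4): no bracket -> illegal

Answer: (0,1) (2,1) (4,1) (4,2) (5,3)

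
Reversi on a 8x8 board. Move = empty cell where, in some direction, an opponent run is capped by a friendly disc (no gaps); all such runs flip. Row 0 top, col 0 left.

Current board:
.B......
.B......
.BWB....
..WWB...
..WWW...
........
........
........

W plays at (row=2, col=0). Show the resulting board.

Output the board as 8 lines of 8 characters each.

Place W at (2,0); scan 8 dirs for brackets.
Dir NW: edge -> no flip
Dir N: first cell '.' (not opp) -> no flip
Dir NE: opp run (1,1), next='.' -> no flip
Dir W: edge -> no flip
Dir E: opp run (2,1) capped by W -> flip
Dir SW: edge -> no flip
Dir S: first cell '.' (not opp) -> no flip
Dir SE: first cell '.' (not opp) -> no flip
All flips: (2,1)

Answer: .B......
.B......
WWWB....
..WWB...
..WWW...
........
........
........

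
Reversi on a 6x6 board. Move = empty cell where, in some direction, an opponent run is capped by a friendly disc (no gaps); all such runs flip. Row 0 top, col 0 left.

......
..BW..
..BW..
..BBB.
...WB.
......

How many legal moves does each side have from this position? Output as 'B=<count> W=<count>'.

-- B to move --
(0,2): no bracket -> illegal
(0,3): flips 2 -> legal
(0,4): flips 1 -> legal
(1,4): flips 2 -> legal
(2,4): flips 1 -> legal
(4,2): flips 1 -> legal
(5,2): flips 1 -> legal
(5,3): flips 1 -> legal
(5,4): flips 1 -> legal
B mobility = 8
-- W to move --
(0,1): flips 1 -> legal
(0,2): no bracket -> illegal
(0,3): no bracket -> illegal
(1,1): flips 1 -> legal
(2,1): flips 2 -> legal
(2,4): no bracket -> illegal
(2,5): flips 1 -> legal
(3,1): flips 1 -> legal
(3,5): no bracket -> illegal
(4,1): flips 1 -> legal
(4,2): no bracket -> illegal
(4,5): flips 2 -> legal
(5,3): no bracket -> illegal
(5,4): no bracket -> illegal
(5,5): no bracket -> illegal
W mobility = 7

Answer: B=8 W=7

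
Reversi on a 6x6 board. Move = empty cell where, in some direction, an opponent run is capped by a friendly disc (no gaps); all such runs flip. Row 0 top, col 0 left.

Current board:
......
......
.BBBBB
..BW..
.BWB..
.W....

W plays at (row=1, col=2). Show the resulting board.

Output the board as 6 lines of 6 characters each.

Answer: ......
..W...
.BWBBB
..WW..
.BWB..
.W....

Derivation:
Place W at (1,2); scan 8 dirs for brackets.
Dir NW: first cell '.' (not opp) -> no flip
Dir N: first cell '.' (not opp) -> no flip
Dir NE: first cell '.' (not opp) -> no flip
Dir W: first cell '.' (not opp) -> no flip
Dir E: first cell '.' (not opp) -> no flip
Dir SW: opp run (2,1), next='.' -> no flip
Dir S: opp run (2,2) (3,2) capped by W -> flip
Dir SE: opp run (2,3), next='.' -> no flip
All flips: (2,2) (3,2)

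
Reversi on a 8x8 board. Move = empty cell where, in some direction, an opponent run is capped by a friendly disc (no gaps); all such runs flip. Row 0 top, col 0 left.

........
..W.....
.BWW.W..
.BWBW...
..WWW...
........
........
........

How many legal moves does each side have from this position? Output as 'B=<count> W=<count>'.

Answer: B=9 W=5

Derivation:
-- B to move --
(0,1): no bracket -> illegal
(0,2): no bracket -> illegal
(0,3): flips 1 -> legal
(1,1): flips 1 -> legal
(1,3): flips 2 -> legal
(1,4): no bracket -> illegal
(1,5): no bracket -> illegal
(1,6): no bracket -> illegal
(2,4): flips 2 -> legal
(2,6): no bracket -> illegal
(3,5): flips 1 -> legal
(3,6): no bracket -> illegal
(4,1): no bracket -> illegal
(4,5): no bracket -> illegal
(5,1): flips 1 -> legal
(5,2): no bracket -> illegal
(5,3): flips 2 -> legal
(5,4): flips 2 -> legal
(5,5): flips 1 -> legal
B mobility = 9
-- W to move --
(1,0): flips 1 -> legal
(1,1): no bracket -> illegal
(2,0): flips 2 -> legal
(2,4): flips 1 -> legal
(3,0): flips 2 -> legal
(4,0): flips 1 -> legal
(4,1): no bracket -> illegal
W mobility = 5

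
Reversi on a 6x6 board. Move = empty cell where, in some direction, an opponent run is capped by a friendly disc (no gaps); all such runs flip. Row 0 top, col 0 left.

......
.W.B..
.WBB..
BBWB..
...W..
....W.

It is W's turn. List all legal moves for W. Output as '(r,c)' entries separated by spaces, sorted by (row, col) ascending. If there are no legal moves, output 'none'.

(0,2): no bracket -> illegal
(0,3): flips 3 -> legal
(0,4): no bracket -> illegal
(1,2): flips 1 -> legal
(1,4): flips 1 -> legal
(2,0): no bracket -> illegal
(2,4): flips 2 -> legal
(3,4): flips 1 -> legal
(4,0): no bracket -> illegal
(4,1): flips 1 -> legal
(4,2): no bracket -> illegal
(4,4): flips 2 -> legal

Answer: (0,3) (1,2) (1,4) (2,4) (3,4) (4,1) (4,4)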